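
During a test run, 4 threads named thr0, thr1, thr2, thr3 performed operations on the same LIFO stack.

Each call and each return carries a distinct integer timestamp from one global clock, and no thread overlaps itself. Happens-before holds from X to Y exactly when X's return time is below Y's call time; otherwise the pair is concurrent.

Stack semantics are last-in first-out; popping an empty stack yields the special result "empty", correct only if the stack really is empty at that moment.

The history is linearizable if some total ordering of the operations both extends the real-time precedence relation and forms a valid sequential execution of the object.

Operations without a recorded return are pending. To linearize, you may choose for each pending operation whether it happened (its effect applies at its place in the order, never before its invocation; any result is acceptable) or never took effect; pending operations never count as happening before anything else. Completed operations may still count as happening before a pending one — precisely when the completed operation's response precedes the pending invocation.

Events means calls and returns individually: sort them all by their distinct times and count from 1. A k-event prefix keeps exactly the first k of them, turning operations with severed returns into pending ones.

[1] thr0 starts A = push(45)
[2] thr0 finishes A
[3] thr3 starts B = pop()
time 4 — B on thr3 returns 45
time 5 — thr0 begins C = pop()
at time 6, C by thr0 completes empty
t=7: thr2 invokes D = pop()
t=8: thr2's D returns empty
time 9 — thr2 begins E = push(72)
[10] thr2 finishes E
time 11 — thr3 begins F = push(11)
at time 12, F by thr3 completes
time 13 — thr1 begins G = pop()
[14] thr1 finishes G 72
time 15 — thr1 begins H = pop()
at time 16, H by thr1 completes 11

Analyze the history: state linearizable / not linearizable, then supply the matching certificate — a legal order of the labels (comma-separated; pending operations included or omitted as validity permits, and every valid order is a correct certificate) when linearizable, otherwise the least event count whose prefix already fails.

cut after 13 events: linearizable; cut after 14 events (G responds, time 14): not linearizable
exhaustive check: the 7 completed LIFO stack ops admit one real-time order; illegal
e.g. A, B, C, D, E, F, G: illegal at step 7, since G pop() → 72 cannot apply there

not linearizable — minimal violating prefix: 14 events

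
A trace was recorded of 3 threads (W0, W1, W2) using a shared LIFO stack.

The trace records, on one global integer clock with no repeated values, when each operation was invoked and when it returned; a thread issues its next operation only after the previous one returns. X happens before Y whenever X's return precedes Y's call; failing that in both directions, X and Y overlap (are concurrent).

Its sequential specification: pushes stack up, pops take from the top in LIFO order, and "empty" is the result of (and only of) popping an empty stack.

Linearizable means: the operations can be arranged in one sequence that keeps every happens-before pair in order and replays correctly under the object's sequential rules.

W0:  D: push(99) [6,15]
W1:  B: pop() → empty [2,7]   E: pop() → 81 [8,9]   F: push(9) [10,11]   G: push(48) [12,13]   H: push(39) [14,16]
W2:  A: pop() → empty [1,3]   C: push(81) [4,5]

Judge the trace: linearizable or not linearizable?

linearizable

one valid linearization: A, B, C, E, D, F, G, H
step 1: A pop() → empty — stack <>
step 2: B pop() → empty — stack <>
step 3: C push(81) — stack <81>
step 4: E pop() → 81 — stack <>
step 5: D push(99) — stack <99>
step 6: F push(9) — stack <99,9>
step 7: G push(48) — stack <99,9,48>
step 8: H push(39) — stack <99,9,48,39>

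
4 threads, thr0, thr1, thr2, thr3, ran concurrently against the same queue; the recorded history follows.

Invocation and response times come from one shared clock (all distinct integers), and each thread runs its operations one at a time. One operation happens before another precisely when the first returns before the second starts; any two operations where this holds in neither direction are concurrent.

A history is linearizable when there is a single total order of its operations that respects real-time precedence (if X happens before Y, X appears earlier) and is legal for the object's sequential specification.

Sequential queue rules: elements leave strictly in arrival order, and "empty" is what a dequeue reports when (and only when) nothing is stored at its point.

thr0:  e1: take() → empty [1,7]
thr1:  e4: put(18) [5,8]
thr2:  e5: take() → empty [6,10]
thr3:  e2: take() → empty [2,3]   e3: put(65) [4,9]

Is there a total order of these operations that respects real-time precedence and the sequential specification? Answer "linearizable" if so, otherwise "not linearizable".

witness order: e1, e2, e5, e3, e4
step 1: e1 take() → empty — queue <>
step 2: e2 take() → empty — queue <>
step 3: e5 take() → empty — queue <>
step 4: e3 put(65) — queue <65>
step 5: e4 put(18) — queue <65,18>

linearizable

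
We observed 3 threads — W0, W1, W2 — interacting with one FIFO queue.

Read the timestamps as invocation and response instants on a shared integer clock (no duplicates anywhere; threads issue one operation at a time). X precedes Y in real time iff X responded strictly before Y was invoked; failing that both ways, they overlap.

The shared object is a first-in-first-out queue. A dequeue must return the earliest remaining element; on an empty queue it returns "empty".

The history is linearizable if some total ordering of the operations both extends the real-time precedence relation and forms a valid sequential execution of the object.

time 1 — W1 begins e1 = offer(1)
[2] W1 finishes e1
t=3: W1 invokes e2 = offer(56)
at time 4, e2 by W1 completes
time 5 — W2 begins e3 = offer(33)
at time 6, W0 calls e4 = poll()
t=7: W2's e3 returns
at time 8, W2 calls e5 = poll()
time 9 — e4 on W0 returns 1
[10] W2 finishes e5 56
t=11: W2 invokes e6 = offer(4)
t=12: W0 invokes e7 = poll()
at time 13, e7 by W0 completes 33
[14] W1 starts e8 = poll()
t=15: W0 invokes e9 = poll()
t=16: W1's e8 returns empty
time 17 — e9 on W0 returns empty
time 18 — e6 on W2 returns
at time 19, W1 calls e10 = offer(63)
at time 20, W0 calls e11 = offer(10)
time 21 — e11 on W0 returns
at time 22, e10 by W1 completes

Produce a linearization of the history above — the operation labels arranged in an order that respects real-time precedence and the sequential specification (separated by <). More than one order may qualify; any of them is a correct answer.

1. e1 offer(1), leaving queue <1>
2. e2 offer(56), leaving queue <1,56>
3. e3 offer(33), leaving queue <1,56,33>
4. e4 poll() → 1, leaving queue <56,33>
5. e5 poll() → 56, leaving queue <33>
6. e7 poll() → 33, leaving queue <>
7. e8 poll() → empty, leaving queue <>
8. e9 poll() → empty, leaving queue <>
9. e6 offer(4), leaving queue <4>
10. e10 offer(63), leaving queue <4,63>
11. e11 offer(10), leaving queue <4,63,10>

e1 < e2 < e3 < e4 < e5 < e7 < e8 < e9 < e6 < e10 < e11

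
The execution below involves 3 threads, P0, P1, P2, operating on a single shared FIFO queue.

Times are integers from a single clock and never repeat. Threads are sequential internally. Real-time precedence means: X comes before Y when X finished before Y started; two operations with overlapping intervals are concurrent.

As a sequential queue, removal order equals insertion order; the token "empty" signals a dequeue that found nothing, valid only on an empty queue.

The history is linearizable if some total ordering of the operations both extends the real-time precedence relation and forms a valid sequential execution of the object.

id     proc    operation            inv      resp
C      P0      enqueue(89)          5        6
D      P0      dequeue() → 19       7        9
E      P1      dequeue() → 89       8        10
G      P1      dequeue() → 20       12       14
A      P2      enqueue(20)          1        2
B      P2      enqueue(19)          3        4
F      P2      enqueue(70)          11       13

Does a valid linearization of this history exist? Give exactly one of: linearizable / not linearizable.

not linearizable

events 1..9 are fine; event 10 — the response of E at time 10 — makes the prefix non-linearizable
the 5 completed operations admit 2 real-time orders; each fails the FIFO queue replay
for example A, B, C, D, E fails at step 4: D dequeue() → 19 is not legal there
for example A, B, C, E, D fails at step 4: E dequeue() → 89 is not legal there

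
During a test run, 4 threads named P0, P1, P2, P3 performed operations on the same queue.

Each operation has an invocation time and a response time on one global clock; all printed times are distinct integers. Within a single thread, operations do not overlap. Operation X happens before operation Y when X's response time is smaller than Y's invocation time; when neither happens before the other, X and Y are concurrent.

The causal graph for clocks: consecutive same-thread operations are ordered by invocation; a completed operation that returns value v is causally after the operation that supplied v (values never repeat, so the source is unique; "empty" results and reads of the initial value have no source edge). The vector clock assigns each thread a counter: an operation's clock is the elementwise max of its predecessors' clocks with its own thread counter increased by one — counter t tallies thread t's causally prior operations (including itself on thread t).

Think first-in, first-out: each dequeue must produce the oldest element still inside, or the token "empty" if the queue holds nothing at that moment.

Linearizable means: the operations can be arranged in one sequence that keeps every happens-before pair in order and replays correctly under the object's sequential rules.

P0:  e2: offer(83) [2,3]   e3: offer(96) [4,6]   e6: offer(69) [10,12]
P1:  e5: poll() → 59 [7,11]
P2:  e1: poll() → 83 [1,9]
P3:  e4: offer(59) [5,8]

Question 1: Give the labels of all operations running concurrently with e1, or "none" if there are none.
e1 runs from 1 to 9; window-overlapping ops are concurrent
e2 [2,3]: concurrent
e3 [4,6]: concurrent
e4 [5,8]: concurrent
e5 [7,11]: concurrent
e6 [10,12]: after

e2, e3, e4, e5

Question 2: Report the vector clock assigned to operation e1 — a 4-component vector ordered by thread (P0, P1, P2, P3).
no predecessors for e4 (invoked 5): P3 increments from zero → (0, 0, 0, 1)
no predecessors for e2 (invoked 2): P0 increments from zero → (1, 0, 0, 0)
from VC(e4)=(0, 0, 0, 1), e5 (invoked 7) maxes components and bumps P1 → (0, 1, 0, 1)
from VC(e2)=(1, 0, 0, 0), e1 (invoked 1) maxes components and bumps P2 → (1, 0, 1, 0)
from VC(e2)=(1, 0, 0, 0), e3 (invoked 4) maxes components and bumps P0 → (2, 0, 0, 0)
from VC(e3)=(2, 0, 0, 0), e6 (invoked 10) maxes components and bumps P0 → (3, 0, 0, 0)
target: VC(e1) = (1, 0, 1, 0)

(1, 0, 1, 0)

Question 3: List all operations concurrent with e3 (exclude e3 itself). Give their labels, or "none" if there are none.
overlap test against e3 [4,6]: concurrent iff the interval meets 4..6
e1 [1,9]: concurrent
e2 [2,3]: before
e4 [5,8]: concurrent
e5 [7,11]: after
e6 [10,12]: after

e1, e4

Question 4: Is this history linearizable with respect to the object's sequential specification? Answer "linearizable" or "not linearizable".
witness order: e2, e1, e4, e3, e5, e6
after step 1 (e2 offer(83)): queue <83>
after step 2 (e1 poll() → 83): queue <>
after step 3 (e4 offer(59)): queue <59>
after step 4 (e3 offer(96)): queue <59,96>
after step 5 (e5 poll() → 59): queue <96>
after step 6 (e6 offer(69)): queue <96,69>

linearizable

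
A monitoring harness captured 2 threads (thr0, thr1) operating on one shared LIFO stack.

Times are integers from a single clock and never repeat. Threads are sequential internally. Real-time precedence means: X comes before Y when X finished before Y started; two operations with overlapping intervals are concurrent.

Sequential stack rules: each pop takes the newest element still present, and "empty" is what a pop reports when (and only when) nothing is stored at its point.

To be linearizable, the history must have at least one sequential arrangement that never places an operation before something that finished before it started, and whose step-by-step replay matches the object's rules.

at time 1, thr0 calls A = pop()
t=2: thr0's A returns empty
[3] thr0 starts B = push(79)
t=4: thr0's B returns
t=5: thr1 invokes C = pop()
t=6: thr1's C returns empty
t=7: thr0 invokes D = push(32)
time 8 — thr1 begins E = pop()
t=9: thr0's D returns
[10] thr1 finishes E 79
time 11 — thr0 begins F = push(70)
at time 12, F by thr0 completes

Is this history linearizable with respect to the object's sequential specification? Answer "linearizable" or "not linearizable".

events 1..5 are fine; event 6 — the response of C at time 6 — makes the prefix non-linearizable
the sole real-time-consistent order of 3 completed operations fails the LIFO stack replay
e.g. A, B, C: illegal at step 3, since C pop() → empty cannot apply there

not linearizable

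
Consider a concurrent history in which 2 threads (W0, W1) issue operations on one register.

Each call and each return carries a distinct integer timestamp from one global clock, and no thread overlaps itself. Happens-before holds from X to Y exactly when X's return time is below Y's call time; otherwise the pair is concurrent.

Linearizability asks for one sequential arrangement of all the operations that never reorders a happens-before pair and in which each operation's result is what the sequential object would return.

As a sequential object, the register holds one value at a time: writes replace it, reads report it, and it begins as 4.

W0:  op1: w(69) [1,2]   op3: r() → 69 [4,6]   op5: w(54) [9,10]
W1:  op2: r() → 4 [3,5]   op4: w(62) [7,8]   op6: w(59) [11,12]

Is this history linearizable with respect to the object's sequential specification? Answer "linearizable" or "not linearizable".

not linearizable

already the first 5 events (up to op2's response at time 5) admit no linearization; the first 4 still do
a single order respects real time; the 2 completed register operations fail replay along it
no completion choice of the 1 pending operation (op3) rescues it — every subset was tried
e.g. op1, op2 (pending dropped): illegal at step 2, since op2 r() → 4 cannot apply there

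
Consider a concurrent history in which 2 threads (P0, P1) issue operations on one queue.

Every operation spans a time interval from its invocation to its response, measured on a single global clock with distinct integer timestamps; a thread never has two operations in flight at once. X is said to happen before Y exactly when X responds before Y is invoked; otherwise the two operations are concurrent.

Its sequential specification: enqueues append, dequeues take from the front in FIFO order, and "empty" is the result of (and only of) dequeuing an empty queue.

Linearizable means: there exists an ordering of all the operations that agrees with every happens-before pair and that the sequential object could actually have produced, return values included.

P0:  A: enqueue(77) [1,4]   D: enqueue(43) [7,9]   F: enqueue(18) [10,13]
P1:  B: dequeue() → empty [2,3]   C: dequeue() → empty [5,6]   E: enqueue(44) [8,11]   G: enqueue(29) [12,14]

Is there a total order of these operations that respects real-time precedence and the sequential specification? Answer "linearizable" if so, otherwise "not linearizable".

not linearizable

the violation lands at event 6, C's response at time 6: events 1..5 linearize, events 1..6 do not
3 completed operations, 2 real-time-consistent orders — every queue replay fails
for example A, B, C fails at step 2: B dequeue() → empty is not legal there
for example B, A, C fails at step 3: C dequeue() → empty is not legal there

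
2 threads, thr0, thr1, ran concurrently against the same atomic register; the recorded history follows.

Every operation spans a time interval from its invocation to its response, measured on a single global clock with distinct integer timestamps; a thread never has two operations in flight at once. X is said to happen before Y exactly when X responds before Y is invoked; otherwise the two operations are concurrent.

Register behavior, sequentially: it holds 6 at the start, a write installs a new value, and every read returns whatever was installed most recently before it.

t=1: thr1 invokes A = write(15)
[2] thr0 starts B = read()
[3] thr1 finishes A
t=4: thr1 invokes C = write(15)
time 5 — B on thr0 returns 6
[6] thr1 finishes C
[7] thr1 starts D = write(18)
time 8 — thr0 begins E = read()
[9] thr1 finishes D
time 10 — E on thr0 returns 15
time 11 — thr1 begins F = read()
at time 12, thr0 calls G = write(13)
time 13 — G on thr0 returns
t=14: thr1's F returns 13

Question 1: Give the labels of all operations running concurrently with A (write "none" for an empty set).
concurrent with A ([1,3]): every op whose interval crosses 1..3
B [2,5]: concurrent
C [4,6]: after
D [7,9]: after
E [8,10]: after
F [11,14]: after
G [12,13]: after

B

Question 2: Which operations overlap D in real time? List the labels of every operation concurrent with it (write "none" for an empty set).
overlap test against D [7,9]: concurrent iff the interval meets 7..9
A [1,3]: before
B [2,5]: before
C [4,6]: before
E [8,10]: concurrent
F [11,14]: after
G [12,13]: after

E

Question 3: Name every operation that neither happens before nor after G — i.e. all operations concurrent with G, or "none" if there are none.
G spans [12,13]; an op avoiding the whole window 12..13 is ordered, any other is concurrent
A [1,3]: before
B [2,5]: before
C [4,6]: before
D [7,9]: before
E [8,10]: before
F [11,14]: concurrent

F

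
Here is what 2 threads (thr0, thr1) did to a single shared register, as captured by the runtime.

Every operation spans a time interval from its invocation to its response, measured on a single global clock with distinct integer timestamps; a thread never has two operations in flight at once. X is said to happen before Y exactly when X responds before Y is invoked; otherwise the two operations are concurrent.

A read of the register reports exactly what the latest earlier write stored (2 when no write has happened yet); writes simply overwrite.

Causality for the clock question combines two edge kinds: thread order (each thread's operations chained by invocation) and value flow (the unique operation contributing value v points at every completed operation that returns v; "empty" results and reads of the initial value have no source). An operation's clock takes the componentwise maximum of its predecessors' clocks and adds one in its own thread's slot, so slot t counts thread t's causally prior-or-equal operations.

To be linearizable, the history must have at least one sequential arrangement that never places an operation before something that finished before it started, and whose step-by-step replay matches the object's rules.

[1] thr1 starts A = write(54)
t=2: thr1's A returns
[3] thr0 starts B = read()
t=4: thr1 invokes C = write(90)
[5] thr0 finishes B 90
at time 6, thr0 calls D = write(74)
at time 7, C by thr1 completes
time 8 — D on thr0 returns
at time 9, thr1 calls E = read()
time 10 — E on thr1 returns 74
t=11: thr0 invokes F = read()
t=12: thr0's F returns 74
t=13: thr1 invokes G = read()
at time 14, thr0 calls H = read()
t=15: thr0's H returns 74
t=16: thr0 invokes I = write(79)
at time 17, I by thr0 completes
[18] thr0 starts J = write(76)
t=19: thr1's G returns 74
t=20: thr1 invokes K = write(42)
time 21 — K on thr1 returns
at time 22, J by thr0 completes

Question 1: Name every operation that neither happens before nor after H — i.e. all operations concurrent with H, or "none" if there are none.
Answer: G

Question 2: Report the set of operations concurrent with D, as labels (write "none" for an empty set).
Answer: C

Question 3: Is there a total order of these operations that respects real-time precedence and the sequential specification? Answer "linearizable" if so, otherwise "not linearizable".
linearizable

a witness: A, C, B, D, E, F, G, H, I, J, K
step 1: A write(54) — value 54
step 2: C write(90) — value 90
step 3: B read() → 90 — value 90
step 4: D write(74) — value 74
step 5: E read() → 74 — value 74
step 6: F read() → 74 — value 74
step 7: G read() → 74 — value 74
step 8: H read() → 74 — value 74
step 9: I write(79) — value 79
step 10: J write(76) — value 76
step 11: K write(42) — value 42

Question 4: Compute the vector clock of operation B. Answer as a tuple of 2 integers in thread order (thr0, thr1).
Answer: (1, 2)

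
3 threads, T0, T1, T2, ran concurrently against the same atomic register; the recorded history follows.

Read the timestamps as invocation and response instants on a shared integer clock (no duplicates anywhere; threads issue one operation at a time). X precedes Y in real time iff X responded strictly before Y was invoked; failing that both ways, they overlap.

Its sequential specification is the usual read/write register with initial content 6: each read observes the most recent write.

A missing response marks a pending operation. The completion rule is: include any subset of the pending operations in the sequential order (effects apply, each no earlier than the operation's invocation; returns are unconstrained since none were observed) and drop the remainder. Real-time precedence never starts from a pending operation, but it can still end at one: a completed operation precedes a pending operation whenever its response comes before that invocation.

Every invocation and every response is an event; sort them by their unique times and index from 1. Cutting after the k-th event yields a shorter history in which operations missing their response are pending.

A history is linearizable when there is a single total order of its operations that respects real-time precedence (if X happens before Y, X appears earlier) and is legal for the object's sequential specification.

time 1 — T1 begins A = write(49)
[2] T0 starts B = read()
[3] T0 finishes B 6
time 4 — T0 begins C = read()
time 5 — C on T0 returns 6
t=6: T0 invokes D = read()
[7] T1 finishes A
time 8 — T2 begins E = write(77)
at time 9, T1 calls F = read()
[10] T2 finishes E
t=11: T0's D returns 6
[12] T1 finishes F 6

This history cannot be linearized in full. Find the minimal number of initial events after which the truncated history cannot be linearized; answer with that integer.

12

one valid order for events 1..11 is B, C, D, A, E:
1. B read() → 6, leaving value 6
2. C read() → 6, leaving value 6
3. D read() → 6, leaving value 6
4. A write(49), leaving value 49
5. E write(77), leaving value 77
event 12 — F's response, time 12 — after it, nothing linearizes
sample order A, B, C, D, E, F stalls at step 2 — B read() → 6 has no legal effect
sample order A, B, C, D, F, E stalls at step 2 — B read() → 6 has no legal effect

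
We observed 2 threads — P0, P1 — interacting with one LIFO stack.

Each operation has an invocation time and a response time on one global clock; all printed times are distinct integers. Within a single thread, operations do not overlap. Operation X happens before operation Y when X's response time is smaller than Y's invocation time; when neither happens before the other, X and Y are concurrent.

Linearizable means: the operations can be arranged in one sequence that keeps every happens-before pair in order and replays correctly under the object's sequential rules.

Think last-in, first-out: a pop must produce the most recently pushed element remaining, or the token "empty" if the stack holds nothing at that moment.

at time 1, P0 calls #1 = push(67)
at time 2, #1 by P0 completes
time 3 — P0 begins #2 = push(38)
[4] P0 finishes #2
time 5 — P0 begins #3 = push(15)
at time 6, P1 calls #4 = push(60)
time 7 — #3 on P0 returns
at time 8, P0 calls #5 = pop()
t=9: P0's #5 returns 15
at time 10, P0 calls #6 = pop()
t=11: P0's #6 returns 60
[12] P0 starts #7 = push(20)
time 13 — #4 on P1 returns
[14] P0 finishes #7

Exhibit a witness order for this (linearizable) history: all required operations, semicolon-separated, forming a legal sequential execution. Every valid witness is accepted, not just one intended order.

after step 1 (#1 push(67)): stack <67>
after step 2 (#2 push(38)): stack <67,38>
after step 3 (#3 push(15)): stack <67,38,15>
after step 4 (#5 pop() → 15): stack <67,38>
after step 5 (#4 push(60)): stack <67,38,60>
after step 6 (#6 pop() → 60): stack <67,38>
after step 7 (#7 push(20)): stack <67,38,20>

#1; #2; #3; #5; #4; #6; #7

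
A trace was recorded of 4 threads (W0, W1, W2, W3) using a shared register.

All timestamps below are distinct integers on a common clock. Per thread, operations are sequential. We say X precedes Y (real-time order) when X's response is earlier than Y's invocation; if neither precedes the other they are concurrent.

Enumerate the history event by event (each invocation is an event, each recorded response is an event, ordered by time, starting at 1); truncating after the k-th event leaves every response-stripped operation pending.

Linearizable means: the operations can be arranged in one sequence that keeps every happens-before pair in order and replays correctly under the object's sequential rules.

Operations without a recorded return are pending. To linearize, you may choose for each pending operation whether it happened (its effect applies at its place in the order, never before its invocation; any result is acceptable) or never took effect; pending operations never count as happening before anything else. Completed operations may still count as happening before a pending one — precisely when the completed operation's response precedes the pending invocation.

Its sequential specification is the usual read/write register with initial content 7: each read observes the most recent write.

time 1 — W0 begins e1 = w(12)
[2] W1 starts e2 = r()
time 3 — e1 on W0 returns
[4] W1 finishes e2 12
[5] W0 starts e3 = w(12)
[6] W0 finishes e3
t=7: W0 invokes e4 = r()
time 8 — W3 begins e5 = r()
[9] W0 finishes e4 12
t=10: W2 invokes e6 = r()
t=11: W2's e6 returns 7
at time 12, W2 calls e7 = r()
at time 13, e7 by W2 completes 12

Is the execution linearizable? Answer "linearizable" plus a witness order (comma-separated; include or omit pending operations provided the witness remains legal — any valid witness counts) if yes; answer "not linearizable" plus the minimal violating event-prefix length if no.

not linearizable — minimal violating prefix: 11 events

already the first 11 events (up to e6's response at time 11) admit no linearization; the first 10 still do
2 orders of the 5 completed register ops respect real time; none is legal
no completion choice of the 1 pending operation (e5) rescues it — every subset was tried
take e1, e2, e3, e4, e6 (pending dropped): step 5 already fails, because e6 r() → 7 cannot occur there
take e2, e1, e3, e4, e6 (pending dropped): step 1 already fails, because e2 r() → 12 cannot occur there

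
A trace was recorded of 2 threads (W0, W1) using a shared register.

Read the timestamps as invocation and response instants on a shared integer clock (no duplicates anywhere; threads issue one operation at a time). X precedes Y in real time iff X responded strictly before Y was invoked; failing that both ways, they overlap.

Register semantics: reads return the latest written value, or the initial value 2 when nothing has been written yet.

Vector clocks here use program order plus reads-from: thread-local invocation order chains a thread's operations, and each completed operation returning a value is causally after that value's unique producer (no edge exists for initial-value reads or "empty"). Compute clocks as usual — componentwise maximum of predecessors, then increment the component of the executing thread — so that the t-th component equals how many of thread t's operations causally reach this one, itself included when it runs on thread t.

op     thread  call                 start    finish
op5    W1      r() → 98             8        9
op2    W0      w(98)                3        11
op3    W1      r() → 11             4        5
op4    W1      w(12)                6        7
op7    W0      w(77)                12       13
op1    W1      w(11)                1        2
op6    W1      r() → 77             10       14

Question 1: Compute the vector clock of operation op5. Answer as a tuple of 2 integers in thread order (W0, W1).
no predecessors for op1 (invoked 1): W1 increments from zero → (0, 1)
no predecessors for op2 (invoked 3): W0 increments from zero → (1, 0)
op3, invoked 4, takes VC(op1)=(0, 1) under max, adds 1 for W1 → (0, 2)
op7, invoked 12, takes VC(op2)=(1, 0) under max, adds 1 for W0 → (2, 0)
op4, invoked 6, takes VC(op3)=(0, 2) under max, adds 1 for W1 → (0, 3)
op5, invoked 8, takes VC(op2)=(1, 0), VC(op4)=(0, 3) under max, adds 1 for W1 → (1, 4)
op6, invoked 10, takes VC(op5)=(1, 4), VC(op7)=(2, 0) under max, adds 1 for W1 → (2, 5)
target: VC(op5) = (1, 4)

(1, 4)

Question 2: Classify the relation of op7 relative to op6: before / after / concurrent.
op7 spans [12,13], op6 spans [10,14]
the intervals overlap in both directions

concurrent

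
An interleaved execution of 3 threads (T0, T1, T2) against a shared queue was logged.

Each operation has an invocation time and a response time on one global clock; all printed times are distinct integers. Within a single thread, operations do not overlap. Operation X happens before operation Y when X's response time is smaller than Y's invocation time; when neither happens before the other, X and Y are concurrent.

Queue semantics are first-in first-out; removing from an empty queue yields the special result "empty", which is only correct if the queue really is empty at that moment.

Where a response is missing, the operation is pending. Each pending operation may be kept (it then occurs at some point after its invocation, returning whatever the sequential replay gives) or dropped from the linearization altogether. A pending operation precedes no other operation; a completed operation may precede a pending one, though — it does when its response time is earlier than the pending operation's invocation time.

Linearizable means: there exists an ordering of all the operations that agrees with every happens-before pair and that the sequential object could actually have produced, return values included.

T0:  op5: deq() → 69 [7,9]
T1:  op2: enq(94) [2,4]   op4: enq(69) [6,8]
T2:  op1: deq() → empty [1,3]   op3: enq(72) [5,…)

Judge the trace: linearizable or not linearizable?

not linearizable

the violation lands at event 9, op5's response at time 9: events 1..8 linearize, events 1..9 do not
every one of the 4 real-time-consistent orders over 4 completed queue ops fails the sequential spec
completion choices over the 1 pending operation (op3) were checked; none helps
e.g. op1, op2, op4, op5 (pending dropped): illegal at step 4, since op5 deq() → 69 cannot apply there
e.g. op1, op2, op5, op4 (pending dropped): illegal at step 3, since op5 deq() → 69 cannot apply there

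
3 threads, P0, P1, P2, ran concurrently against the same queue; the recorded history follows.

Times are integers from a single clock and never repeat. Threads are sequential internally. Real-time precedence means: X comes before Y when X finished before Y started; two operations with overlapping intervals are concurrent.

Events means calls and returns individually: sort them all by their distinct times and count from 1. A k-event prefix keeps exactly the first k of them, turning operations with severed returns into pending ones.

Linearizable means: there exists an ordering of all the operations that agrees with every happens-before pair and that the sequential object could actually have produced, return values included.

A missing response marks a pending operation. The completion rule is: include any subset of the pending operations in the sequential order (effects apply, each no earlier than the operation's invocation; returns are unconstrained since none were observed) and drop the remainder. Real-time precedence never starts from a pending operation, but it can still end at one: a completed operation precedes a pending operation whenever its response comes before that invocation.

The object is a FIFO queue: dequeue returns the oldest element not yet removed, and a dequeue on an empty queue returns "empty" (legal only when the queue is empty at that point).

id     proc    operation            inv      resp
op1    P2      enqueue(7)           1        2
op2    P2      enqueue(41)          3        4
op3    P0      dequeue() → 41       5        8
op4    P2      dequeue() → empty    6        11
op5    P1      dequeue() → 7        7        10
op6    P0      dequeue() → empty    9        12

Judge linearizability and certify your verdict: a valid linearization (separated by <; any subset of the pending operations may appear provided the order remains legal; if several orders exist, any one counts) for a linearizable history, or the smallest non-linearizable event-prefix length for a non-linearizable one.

step 1: op1 enqueue(7) — queue <7>
step 2: op2 enqueue(41) — queue <7,41>
step 3: op5 dequeue() → 7 — queue <41>
step 4: op3 dequeue() → 41 — queue <>
step 5: op4 dequeue() → empty — queue <>
step 6: op6 dequeue() → empty — queue <>

linearizable — witness: op1 < op2 < op5 < op3 < op4 < op6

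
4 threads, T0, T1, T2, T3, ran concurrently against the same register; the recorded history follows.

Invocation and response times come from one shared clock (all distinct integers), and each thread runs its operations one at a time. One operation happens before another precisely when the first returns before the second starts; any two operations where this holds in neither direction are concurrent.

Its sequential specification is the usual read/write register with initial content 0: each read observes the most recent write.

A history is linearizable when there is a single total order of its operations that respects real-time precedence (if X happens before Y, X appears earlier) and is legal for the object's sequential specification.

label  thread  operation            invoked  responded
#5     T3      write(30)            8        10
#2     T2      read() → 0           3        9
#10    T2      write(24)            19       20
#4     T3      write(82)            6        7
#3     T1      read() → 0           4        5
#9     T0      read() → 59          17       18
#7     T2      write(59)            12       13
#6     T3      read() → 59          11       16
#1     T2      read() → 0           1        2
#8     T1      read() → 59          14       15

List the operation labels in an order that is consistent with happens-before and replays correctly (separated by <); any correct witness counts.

after step 1 (#1 read() → 0): value 0
after step 2 (#2 read() → 0): value 0
after step 3 (#3 read() → 0): value 0
after step 4 (#4 write(82)): value 82
after step 5 (#5 write(30)): value 30
after step 6 (#7 write(59)): value 59
after step 7 (#6 read() → 59): value 59
after step 8 (#8 read() → 59): value 59
after step 9 (#9 read() → 59): value 59
after step 10 (#10 write(24)): value 24

#1 < #2 < #3 < #4 < #5 < #7 < #6 < #8 < #9 < #10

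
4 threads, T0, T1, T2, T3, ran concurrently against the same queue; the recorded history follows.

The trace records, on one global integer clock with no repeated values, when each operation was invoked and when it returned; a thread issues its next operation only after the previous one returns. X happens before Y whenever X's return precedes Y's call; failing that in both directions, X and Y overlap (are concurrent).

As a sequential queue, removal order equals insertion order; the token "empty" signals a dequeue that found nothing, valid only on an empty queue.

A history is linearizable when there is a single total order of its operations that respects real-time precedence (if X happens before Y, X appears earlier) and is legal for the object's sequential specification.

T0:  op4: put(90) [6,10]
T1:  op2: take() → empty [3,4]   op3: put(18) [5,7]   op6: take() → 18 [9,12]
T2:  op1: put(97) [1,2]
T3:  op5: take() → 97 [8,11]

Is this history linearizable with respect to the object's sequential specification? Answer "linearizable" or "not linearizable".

not linearizable

through event 3 a valid linearization exists; event 4 (op2 responding at time 4) ends that
one real-time candidate order over the 2 completed operations — the queue replay rejects it
for example op1, op2 fails at step 2: op2 take() → empty is not legal there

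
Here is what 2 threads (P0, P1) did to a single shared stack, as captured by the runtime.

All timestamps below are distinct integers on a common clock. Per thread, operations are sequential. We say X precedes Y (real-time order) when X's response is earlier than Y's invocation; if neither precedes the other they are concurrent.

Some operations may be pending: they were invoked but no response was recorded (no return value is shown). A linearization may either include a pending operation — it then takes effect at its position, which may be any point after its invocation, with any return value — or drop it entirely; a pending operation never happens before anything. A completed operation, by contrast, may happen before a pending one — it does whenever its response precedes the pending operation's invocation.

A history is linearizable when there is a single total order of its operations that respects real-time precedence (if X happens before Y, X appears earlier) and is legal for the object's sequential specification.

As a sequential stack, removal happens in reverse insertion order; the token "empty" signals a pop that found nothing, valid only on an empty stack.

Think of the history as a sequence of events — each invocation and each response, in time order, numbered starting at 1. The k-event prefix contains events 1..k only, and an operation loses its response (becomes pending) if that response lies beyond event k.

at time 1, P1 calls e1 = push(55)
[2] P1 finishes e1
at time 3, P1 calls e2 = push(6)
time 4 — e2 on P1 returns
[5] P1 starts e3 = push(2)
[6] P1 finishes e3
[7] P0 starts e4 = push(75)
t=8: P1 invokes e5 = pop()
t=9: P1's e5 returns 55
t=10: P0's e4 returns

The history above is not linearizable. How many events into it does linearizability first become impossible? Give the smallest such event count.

events 1..8 are linearizable; a witness order is e1, e2, e3:
1. e1 push(55), leaving stack <55>
2. e2 push(6), leaving stack <55,6>
3. e3 push(2), leaving stack <55,6,2>
at event 9 (e5's time-9 response) nothing linearizes any more
completion choices over the 1 pending operation (e4) were checked; none helps
one such order, e1, e2, e3, e5 (pending dropped), breaks at step 4 where e5 pop() → 55 is illegal

9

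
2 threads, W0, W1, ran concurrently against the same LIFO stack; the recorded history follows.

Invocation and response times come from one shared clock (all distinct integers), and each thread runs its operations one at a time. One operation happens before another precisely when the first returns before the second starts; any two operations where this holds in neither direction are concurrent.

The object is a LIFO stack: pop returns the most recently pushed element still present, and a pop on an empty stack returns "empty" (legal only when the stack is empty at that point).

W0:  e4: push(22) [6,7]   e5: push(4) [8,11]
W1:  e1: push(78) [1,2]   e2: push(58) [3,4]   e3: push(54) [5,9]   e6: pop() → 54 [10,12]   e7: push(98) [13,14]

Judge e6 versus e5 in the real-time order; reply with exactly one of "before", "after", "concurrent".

e6 spans [10,12], e5 spans [8,11]
the intervals overlap in both directions

concurrent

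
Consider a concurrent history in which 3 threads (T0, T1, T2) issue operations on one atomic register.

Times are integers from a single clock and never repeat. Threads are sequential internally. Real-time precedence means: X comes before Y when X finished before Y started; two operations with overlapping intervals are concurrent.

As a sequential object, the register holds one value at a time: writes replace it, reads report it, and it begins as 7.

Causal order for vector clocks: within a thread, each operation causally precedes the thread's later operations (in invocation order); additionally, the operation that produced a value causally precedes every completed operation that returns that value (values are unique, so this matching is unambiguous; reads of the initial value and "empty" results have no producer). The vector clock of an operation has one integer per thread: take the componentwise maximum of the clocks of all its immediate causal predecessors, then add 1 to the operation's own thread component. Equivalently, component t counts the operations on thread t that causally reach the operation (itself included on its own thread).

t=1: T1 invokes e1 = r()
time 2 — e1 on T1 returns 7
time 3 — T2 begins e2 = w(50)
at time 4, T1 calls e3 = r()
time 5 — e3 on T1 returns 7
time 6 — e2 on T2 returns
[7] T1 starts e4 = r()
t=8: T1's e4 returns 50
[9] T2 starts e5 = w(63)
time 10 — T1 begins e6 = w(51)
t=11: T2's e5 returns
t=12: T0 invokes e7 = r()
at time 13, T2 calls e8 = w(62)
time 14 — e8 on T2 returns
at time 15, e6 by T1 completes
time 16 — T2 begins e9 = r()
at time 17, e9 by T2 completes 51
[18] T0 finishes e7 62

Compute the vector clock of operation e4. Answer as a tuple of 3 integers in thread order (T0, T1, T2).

(0, 3, 1)

e2 (invocation 3): nothing precedes it; T2's component alone gives (0, 0, 1)
e1 (invocation 1): nothing precedes it; T1's component alone gives (0, 1, 0)
e5, invoked 9, takes VC(e2)=(0, 0, 1) under max, adds 1 for T2 → (0, 0, 2)
e3, invoked 4, takes VC(e1)=(0, 1, 0) under max, adds 1 for T1 → (0, 2, 0)
e8, invoked 13, takes VC(e5)=(0, 0, 2) under max, adds 1 for T2 → (0, 0, 3)
e4, invoked 7, takes VC(e2)=(0, 0, 1), VC(e3)=(0, 2, 0) under max, adds 1 for T1 → (0, 3, 1)
e7, invoked 12, takes VC(e8)=(0, 0, 3) under max, adds 1 for T0 → (1, 0, 3)
e6, invoked 10, takes VC(e4)=(0, 3, 1) under max, adds 1 for T1 → (0, 4, 1)
e9, invoked 16, takes VC(e6)=(0, 4, 1), VC(e8)=(0, 0, 3) under max, adds 1 for T2 → (0, 4, 4)
target: VC(e4) = (0, 3, 1)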